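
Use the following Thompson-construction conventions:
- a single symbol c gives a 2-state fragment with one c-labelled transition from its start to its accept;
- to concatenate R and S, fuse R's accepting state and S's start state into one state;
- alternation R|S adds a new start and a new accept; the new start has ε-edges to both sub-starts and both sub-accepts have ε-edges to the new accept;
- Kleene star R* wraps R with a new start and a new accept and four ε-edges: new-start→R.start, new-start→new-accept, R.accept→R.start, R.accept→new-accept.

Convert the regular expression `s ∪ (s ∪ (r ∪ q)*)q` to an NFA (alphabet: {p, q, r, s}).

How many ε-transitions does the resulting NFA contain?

16

By structural recursion:
Each of the 5 symbol leaves contributes 0 ε-transitions.
  r ∪ q — 4 ε-transitions
  (r ∪ q)* — 8 ε-transitions
  s ∪ (r ∪ q)* — 12 ε-transitions
  (s ∪ (r ∪ q)*)q — 12 ε-transitions
  s ∪ (s ∪ (r ∪ q)*)q — 16 ε-transitions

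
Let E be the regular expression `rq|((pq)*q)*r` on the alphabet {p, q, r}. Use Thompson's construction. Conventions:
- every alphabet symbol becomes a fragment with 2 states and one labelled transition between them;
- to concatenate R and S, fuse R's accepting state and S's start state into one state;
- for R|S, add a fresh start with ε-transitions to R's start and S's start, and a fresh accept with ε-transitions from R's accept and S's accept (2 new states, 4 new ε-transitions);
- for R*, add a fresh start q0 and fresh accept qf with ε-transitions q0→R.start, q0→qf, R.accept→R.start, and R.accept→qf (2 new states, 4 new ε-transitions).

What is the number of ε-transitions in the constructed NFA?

By structural recursion:
Each of the 6 symbol leaves contributes 0 ε-transitions.
  rq : 0 ε-transitions
  pq : 0 ε-transitions
  (pq)* : 4 ε-transitions
  (pq)*q : 4 ε-transitions
  ((pq)*q)* : 8 ε-transitions
  ((pq)*q)*r : 8 ε-transitions
  rq|((pq)*q)*r : 12 ε-transitions

12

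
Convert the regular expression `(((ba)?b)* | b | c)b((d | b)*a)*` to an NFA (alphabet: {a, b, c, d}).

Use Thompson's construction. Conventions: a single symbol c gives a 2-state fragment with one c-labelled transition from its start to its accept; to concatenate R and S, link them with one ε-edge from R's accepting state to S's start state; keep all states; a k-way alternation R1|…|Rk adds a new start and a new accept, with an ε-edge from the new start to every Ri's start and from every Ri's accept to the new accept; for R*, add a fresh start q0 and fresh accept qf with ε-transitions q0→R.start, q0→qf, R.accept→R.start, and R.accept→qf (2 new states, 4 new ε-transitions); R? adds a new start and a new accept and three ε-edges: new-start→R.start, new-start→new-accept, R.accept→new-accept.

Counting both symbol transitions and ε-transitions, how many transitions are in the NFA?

39

By structural recursion:
Each of the 9 symbol leaves contributes 1 transition (1 symbol, 0 ε).
  ba = 3 transitions (2 symbol, 1 ε)
  (ba)? = 6 transitions (2 symbol, 4 ε)
  (ba)?b = 8 transitions (3 symbol, 5 ε)
  ((ba)?b)* = 12 transitions (3 symbol, 9 ε)
  ((ba)?b)* | b | c = 20 transitions (5 symbol, 15 ε)
  d | b = 6 transitions (2 symbol, 4 ε)
  (d | b)* = 10 transitions (2 symbol, 8 ε)
  (d | b)*a = 12 transitions (3 symbol, 9 ε)
  ((d | b)*a)* = 16 transitions (3 symbol, 13 ε)
  (((ba)?b)* | b | c)b((d | b)*a)* = 39 transitions (9 symbol, 30 ε)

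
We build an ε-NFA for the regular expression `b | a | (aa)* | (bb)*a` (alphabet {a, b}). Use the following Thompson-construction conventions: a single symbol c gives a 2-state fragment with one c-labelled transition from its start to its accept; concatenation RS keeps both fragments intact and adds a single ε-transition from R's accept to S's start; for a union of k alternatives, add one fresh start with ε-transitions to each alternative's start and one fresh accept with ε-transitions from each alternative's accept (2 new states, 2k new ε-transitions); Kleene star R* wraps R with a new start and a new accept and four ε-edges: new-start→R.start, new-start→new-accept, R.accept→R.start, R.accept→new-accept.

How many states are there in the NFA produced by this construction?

20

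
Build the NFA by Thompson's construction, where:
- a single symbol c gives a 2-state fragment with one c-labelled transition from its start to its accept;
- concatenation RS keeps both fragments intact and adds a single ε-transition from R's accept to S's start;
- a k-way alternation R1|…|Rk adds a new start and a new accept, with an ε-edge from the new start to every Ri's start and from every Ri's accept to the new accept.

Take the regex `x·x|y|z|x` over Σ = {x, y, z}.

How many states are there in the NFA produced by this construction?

12

Building bottom-up:
Each of the 5 symbol leaves contributes a 2-state fragment.
  x·x → 4 states
  x·x|y|z|x → 12 states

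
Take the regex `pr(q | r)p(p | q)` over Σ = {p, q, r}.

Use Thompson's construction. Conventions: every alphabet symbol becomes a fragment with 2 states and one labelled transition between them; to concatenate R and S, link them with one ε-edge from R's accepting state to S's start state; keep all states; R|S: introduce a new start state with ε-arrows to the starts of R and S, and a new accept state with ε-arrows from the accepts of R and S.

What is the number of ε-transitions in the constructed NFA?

Building bottom-up:
Each of the 7 symbol leaves contributes 0 ε-transitions.
  q | r : 4 ε-transitions
  p | q : 4 ε-transitions
  pr(q | r)p(p | q) : 12 ε-transitions

12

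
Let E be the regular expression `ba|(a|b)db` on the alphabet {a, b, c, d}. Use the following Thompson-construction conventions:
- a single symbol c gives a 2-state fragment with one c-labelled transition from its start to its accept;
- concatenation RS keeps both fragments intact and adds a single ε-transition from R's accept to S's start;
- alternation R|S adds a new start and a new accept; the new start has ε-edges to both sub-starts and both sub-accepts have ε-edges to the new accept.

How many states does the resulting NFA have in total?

By structural recursion:
Each of the 6 symbol leaves contributes a 2-state fragment.
  ba = 4 states
  a|b = 6 states
  (a|b)db = 10 states
  ba|(a|b)db = 16 states

16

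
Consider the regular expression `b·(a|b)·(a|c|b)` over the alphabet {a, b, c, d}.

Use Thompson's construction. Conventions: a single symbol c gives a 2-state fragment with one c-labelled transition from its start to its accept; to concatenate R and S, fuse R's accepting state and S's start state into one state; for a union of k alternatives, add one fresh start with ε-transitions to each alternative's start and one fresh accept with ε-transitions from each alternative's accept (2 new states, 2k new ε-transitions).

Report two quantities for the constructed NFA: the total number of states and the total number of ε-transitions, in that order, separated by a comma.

14, 10

Recursing over subexpressions:
Each of the 6 symbol leaves contributes 2 states and 0 ε-transitions.
  a|b = 6 states, 4 ε-transitions
  a|c|b = 8 states, 6 ε-transitions
  b·(a|b)·(a|c|b) = 14 states, 10 ε-transitions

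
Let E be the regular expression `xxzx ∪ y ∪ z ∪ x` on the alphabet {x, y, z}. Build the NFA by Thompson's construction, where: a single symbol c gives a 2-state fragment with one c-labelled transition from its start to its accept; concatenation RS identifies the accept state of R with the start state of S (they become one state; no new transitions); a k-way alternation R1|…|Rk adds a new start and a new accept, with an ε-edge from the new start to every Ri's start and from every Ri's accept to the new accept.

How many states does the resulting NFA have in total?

Bottom-up over the parse tree:
Each of the 7 symbol leaves contributes a 2-state fragment.
  xxzx = 5 states
  xxzx ∪ y ∪ z ∪ x = 13 states

13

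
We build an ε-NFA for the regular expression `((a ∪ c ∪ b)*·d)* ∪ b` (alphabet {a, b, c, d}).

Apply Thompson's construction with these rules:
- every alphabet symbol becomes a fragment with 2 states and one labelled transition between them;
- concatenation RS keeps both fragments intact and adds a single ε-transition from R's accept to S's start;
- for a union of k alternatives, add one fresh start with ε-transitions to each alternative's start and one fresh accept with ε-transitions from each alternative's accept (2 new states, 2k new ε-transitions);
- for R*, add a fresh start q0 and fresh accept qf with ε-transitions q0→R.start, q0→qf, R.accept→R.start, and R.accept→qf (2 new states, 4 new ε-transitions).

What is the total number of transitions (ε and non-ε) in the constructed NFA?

24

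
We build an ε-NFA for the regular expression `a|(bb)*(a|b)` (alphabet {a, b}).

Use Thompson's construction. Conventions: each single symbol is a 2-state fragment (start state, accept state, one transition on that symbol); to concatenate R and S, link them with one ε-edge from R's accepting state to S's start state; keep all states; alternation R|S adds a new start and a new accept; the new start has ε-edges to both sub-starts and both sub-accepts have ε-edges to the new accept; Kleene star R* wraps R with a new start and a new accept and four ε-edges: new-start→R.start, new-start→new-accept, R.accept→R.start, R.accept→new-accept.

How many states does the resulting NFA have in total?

Bottom-up over the parse tree:
Each of the 5 symbol leaves contributes a 2-state fragment.
  bb — 4 states
  (bb)* — 6 states
  a|b — 6 states
  (bb)*(a|b) — 12 states
  a|(bb)*(a|b) — 16 states

16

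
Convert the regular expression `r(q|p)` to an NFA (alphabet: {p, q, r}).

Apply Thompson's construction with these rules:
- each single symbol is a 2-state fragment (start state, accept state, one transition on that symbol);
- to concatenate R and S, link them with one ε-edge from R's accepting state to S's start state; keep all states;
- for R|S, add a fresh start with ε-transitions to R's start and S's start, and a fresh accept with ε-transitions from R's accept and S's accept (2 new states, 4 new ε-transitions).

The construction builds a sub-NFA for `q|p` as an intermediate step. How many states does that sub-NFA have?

Fragment for `q|p`:
Each of the 2 symbol leaves contributes a 2-state fragment.
  q|p → 6 states

6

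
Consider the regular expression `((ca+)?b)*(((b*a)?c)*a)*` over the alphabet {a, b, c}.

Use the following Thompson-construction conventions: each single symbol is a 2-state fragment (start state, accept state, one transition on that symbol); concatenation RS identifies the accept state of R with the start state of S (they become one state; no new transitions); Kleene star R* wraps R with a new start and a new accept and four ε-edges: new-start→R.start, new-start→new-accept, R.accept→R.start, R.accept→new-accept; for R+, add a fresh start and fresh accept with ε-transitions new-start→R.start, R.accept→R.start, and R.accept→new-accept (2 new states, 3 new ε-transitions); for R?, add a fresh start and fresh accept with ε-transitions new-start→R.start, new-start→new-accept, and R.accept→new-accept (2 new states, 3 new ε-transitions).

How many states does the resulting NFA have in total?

22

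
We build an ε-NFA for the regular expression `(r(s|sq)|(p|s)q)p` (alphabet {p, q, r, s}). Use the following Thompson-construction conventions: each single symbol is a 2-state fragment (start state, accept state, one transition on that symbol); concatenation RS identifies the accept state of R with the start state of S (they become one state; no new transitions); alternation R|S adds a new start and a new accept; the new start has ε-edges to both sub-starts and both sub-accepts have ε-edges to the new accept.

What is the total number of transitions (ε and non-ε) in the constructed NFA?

Bottom-up over the parse tree:
Each of the 8 symbol leaves contributes 1 transition (1 symbol, 0 ε).
  sq → 2 transitions (2 symbol, 0 ε)
  s|sq → 7 transitions (3 symbol, 4 ε)
  r(s|sq) → 8 transitions (4 symbol, 4 ε)
  p|s → 6 transitions (2 symbol, 4 ε)
  (p|s)q → 7 transitions (3 symbol, 4 ε)
  r(s|sq)|(p|s)q → 19 transitions (7 symbol, 12 ε)
  (r(s|sq)|(p|s)q)p → 20 transitions (8 symbol, 12 ε)

20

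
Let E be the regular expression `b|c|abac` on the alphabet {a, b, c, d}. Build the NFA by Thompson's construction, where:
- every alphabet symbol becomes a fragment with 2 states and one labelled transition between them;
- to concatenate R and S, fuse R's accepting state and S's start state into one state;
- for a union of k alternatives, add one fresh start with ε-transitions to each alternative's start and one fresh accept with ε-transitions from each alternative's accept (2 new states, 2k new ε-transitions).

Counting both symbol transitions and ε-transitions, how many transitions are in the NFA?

12

Bottom-up over the parse tree:
Each of the 6 symbol leaves contributes 1 transition (1 symbol, 0 ε).
  abac : 4 transitions (4 symbol, 0 ε)
  b|c|abac : 12 transitions (6 symbol, 6 ε)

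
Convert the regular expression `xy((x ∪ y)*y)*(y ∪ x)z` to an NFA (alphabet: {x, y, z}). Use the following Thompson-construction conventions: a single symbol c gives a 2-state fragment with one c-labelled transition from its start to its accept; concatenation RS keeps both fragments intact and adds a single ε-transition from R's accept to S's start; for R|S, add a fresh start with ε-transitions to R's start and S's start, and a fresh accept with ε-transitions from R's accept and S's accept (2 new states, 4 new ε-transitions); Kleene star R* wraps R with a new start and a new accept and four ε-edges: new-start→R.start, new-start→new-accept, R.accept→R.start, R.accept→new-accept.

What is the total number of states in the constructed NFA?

24

Bottom-up over the parse tree:
Each of the 8 symbol leaves contributes a 2-state fragment.
  x ∪ y — 6 states
  (x ∪ y)* — 8 states
  (x ∪ y)*y — 10 states
  ((x ∪ y)*y)* — 12 states
  y ∪ x — 6 states
  xy((x ∪ y)*y)*(y ∪ x)z — 24 states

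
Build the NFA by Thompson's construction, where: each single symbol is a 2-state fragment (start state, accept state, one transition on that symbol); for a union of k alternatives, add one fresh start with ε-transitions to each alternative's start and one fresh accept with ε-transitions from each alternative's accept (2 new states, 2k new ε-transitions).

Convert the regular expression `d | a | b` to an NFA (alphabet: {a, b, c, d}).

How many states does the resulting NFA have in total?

8

Building bottom-up:
Each of the 3 symbol leaves contributes a 2-state fragment.
  d | a | b : 8 states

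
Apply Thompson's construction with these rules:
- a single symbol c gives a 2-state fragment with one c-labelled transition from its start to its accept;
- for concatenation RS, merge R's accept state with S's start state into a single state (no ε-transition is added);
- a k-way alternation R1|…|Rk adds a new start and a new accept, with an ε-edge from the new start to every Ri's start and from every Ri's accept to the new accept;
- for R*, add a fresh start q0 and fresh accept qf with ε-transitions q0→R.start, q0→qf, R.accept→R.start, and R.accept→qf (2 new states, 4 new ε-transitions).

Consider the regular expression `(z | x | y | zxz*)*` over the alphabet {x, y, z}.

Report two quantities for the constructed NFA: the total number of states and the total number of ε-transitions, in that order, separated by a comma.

16, 16

By structural recursion:
Each of the 6 symbol leaves contributes 2 states and 0 ε-transitions.
  z* — 4 states, 4 ε-transitions
  zxz* — 6 states, 4 ε-transitions
  z | x | y | zxz* — 14 states, 12 ε-transitions
  (z | x | y | zxz*)* — 16 states, 16 ε-transitions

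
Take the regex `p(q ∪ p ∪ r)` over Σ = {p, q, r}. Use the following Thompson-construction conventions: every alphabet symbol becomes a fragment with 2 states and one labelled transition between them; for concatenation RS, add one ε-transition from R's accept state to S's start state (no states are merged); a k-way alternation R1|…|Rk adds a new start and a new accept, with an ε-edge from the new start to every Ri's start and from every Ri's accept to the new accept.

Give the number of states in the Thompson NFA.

10

Bottom-up over the parse tree:
Each of the 4 symbol leaves contributes a 2-state fragment.
  q ∪ p ∪ r → 8 states
  p(q ∪ p ∪ r) → 10 states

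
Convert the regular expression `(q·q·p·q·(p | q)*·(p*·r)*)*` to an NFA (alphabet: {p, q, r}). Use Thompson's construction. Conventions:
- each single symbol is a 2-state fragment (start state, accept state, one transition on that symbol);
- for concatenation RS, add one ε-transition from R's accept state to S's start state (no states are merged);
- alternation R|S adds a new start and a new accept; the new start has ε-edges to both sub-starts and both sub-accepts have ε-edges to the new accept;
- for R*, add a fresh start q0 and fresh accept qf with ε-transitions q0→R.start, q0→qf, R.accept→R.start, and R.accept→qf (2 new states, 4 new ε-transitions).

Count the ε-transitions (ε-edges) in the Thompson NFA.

Recursing over subexpressions:
Each of the 8 symbol leaves contributes 0 ε-transitions.
  p | q → 4 ε-transitions
  (p | q)* → 8 ε-transitions
  p* → 4 ε-transitions
  p*·r → 5 ε-transitions
  (p*·r)* → 9 ε-transitions
  q·q·p·q·(p | q)*·(p*·r)* → 22 ε-transitions
  (q·q·p·q·(p | q)*·(p*·r)*)* → 26 ε-transitions

26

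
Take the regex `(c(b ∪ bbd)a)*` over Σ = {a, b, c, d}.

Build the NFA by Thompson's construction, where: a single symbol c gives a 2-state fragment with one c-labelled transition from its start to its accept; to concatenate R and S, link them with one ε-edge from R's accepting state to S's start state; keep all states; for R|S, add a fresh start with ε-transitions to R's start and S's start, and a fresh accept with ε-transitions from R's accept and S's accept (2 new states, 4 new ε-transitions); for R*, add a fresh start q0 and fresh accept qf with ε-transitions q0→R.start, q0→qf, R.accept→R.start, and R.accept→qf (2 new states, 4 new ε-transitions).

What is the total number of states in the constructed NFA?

Per subexpression:
Each of the 6 symbol leaves contributes a 2-state fragment.
  bbd = 6 states
  b ∪ bbd = 10 states
  c(b ∪ bbd)a = 14 states
  (c(b ∪ bbd)a)* = 16 states

16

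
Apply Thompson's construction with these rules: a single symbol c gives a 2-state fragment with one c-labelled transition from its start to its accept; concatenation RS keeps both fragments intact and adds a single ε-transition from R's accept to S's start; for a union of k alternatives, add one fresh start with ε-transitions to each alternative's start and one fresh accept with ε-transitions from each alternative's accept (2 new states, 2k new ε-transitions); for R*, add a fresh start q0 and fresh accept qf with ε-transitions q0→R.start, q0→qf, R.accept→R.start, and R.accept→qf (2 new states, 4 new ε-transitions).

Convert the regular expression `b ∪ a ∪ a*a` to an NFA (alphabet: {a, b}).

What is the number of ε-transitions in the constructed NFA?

Building bottom-up:
Each of the 4 symbol leaves contributes 0 ε-transitions.
  a* → 4 ε-transitions
  a*a → 5 ε-transitions
  b ∪ a ∪ a*a → 11 ε-transitions

11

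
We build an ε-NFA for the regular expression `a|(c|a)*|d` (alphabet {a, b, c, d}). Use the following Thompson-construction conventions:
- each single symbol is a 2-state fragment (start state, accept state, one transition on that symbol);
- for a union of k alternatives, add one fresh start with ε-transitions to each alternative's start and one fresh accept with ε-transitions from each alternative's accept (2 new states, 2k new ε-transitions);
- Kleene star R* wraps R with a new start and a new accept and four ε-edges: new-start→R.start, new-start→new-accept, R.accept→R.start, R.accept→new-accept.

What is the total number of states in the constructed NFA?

14

Bottom-up over the parse tree:
Each of the 4 symbol leaves contributes a 2-state fragment.
  c|a — 6 states
  (c|a)* — 8 states
  a|(c|a)*|d — 14 states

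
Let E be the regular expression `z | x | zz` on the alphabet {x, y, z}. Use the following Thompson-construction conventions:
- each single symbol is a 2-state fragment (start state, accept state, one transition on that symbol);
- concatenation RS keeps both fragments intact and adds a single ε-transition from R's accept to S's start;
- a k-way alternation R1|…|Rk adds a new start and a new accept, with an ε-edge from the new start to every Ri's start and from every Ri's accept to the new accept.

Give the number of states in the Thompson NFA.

Recursing over subexpressions:
Each of the 4 symbol leaves contributes a 2-state fragment.
  zz : 4 states
  z | x | zz : 10 states

10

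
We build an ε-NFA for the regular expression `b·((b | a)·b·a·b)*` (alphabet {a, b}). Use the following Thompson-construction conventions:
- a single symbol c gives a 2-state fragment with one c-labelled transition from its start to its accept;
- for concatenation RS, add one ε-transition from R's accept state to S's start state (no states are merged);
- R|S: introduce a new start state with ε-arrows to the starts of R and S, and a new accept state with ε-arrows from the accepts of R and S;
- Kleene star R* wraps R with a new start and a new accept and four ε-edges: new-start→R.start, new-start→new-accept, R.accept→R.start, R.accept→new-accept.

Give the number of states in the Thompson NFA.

Recursing over subexpressions:
Each of the 6 symbol leaves contributes a 2-state fragment.
  b | a — 6 states
  (b | a)·b·a·b — 12 states
  ((b | a)·b·a·b)* — 14 states
  b·((b | a)·b·a·b)* — 16 states

16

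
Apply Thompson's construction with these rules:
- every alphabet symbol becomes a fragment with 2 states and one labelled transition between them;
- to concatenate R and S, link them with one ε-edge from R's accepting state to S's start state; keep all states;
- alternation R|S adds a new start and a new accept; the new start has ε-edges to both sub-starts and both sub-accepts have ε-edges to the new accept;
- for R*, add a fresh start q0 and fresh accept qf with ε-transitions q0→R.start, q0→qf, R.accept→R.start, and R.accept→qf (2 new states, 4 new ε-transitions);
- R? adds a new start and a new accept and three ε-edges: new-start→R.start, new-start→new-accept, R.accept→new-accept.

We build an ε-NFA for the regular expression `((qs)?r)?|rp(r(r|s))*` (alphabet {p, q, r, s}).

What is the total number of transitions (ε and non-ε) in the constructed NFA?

31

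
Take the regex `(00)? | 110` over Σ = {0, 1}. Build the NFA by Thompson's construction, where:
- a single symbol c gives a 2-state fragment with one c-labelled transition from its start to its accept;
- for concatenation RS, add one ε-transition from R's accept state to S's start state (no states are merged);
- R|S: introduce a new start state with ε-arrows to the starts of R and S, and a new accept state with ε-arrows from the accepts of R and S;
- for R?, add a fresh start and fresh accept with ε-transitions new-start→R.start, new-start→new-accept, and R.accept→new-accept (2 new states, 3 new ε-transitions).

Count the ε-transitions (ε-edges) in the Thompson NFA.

By structural recursion:
Each of the 5 symbol leaves contributes 0 ε-transitions.
  00 = 1 ε-transition
  (00)? = 4 ε-transitions
  110 = 2 ε-transitions
  (00)? | 110 = 10 ε-transitions

10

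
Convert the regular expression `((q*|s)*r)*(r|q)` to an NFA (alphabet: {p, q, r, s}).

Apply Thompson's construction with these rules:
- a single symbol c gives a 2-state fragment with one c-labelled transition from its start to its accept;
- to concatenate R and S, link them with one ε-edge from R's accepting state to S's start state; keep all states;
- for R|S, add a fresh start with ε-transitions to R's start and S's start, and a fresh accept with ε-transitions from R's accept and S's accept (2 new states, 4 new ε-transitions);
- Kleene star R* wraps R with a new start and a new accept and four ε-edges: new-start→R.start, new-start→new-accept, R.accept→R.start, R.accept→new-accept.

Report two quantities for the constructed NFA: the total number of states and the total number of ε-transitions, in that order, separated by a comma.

20, 22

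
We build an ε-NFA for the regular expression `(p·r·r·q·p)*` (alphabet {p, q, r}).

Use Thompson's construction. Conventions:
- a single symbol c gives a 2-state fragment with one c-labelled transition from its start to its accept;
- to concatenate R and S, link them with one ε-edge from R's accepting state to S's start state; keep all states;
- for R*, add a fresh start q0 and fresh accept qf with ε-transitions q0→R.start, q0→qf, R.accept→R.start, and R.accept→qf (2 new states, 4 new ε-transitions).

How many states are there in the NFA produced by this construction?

12

Building bottom-up:
Each of the 5 symbol leaves contributes a 2-state fragment.
  p·r·r·q·p → 10 states
  (p·r·r·q·p)* → 12 states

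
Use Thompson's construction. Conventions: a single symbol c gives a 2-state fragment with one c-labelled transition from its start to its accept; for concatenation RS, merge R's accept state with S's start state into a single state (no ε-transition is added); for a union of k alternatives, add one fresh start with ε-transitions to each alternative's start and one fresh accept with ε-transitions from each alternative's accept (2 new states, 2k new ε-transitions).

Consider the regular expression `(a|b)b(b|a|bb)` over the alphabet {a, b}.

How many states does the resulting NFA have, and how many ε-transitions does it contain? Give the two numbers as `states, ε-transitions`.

15, 10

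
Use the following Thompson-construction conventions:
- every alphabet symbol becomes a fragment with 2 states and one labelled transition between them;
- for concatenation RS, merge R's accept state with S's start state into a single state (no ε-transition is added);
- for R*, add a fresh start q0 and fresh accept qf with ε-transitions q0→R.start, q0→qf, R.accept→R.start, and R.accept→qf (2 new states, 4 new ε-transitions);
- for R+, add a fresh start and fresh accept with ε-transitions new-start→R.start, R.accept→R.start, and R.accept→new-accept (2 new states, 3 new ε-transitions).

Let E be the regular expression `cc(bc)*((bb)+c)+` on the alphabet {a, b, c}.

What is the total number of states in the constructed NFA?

14

Bottom-up over the parse tree:
Each of the 7 symbol leaves contributes a 2-state fragment.
  bc — 3 states
  (bc)* — 5 states
  bb — 3 states
  (bb)+ — 5 states
  (bb)+c — 6 states
  ((bb)+c)+ — 8 states
  cc(bc)*((bb)+c)+ — 14 states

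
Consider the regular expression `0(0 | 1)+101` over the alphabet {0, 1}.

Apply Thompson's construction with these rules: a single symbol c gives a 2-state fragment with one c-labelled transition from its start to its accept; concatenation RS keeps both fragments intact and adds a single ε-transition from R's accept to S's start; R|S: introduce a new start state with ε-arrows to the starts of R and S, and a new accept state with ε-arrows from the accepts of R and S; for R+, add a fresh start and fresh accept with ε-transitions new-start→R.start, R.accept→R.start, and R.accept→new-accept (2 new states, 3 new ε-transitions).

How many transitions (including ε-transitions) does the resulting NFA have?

17

Building bottom-up:
Each of the 6 symbol leaves contributes 1 transition (1 symbol, 0 ε).
  0 | 1 : 6 transitions (2 symbol, 4 ε)
  (0 | 1)+ : 9 transitions (2 symbol, 7 ε)
  0(0 | 1)+101 : 17 transitions (6 symbol, 11 ε)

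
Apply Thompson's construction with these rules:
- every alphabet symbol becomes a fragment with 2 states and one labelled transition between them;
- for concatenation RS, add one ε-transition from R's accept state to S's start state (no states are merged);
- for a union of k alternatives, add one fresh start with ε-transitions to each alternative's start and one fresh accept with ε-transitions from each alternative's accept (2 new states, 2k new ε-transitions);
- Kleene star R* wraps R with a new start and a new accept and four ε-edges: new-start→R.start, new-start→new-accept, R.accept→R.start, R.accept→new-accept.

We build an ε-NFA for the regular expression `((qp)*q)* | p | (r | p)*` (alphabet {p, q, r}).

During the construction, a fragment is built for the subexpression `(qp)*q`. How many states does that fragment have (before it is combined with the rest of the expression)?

8

Fragment for `(qp)*q`:
Each of the 3 symbol leaves contributes a 2-state fragment.
  qp → 4 states
  (qp)* → 6 states
  (qp)*q → 8 states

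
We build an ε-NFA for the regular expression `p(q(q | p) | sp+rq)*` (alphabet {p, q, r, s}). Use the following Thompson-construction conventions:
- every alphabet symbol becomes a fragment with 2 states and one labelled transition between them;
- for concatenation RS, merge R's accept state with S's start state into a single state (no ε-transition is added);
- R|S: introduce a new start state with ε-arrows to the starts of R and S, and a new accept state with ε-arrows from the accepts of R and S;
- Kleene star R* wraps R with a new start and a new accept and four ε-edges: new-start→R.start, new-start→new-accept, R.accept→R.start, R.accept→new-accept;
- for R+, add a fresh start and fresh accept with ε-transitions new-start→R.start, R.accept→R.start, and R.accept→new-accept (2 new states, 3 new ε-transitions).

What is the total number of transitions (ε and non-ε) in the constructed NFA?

Bottom-up over the parse tree:
Each of the 8 symbol leaves contributes 1 transition (1 symbol, 0 ε).
  q | p — 6 transitions (2 symbol, 4 ε)
  q(q | p) — 7 transitions (3 symbol, 4 ε)
  p+ — 4 transitions (1 symbol, 3 ε)
  sp+rq — 7 transitions (4 symbol, 3 ε)
  q(q | p) | sp+rq — 18 transitions (7 symbol, 11 ε)
  (q(q | p) | sp+rq)* — 22 transitions (7 symbol, 15 ε)
  p(q(q | p) | sp+rq)* — 23 transitions (8 symbol, 15 ε)

23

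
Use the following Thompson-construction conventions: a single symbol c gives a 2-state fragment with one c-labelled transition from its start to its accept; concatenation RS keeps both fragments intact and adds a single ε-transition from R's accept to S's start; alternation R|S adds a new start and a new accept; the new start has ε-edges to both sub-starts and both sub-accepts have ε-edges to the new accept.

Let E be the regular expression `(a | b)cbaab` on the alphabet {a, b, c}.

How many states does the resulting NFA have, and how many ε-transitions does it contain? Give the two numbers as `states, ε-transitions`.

Recursing over subexpressions:
Each of the 7 symbol leaves contributes 2 states and 0 ε-transitions.
  a | b : 6 states, 4 ε-transitions
  (a | b)cbaab : 16 states, 9 ε-transitions

16, 9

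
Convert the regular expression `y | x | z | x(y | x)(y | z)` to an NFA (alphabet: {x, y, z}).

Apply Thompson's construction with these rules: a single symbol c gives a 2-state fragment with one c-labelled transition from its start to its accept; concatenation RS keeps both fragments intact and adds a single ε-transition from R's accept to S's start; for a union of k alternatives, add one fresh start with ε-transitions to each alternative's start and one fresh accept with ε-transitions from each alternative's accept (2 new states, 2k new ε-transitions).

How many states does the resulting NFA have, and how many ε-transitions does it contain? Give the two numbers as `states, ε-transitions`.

22, 18

Building bottom-up:
Each of the 8 symbol leaves contributes 2 states and 0 ε-transitions.
  y | x : 6 states, 4 ε-transitions
  y | z : 6 states, 4 ε-transitions
  x(y | x)(y | z) : 14 states, 10 ε-transitions
  y | x | z | x(y | x)(y | z) : 22 states, 18 ε-transitions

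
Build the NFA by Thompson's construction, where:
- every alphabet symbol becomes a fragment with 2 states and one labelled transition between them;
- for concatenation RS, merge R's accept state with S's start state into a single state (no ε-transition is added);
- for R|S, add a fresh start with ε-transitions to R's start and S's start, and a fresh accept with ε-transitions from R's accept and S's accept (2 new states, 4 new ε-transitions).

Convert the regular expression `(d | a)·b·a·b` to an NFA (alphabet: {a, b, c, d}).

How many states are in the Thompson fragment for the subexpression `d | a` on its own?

6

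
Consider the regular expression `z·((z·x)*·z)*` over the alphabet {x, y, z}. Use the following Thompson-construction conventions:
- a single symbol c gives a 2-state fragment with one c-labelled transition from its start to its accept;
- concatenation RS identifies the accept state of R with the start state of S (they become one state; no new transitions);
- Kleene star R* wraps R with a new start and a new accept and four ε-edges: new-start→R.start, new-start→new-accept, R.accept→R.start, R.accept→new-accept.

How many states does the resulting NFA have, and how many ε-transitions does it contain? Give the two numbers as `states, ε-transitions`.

By structural recursion:
Each of the 4 symbol leaves contributes 2 states and 0 ε-transitions.
  z·x = 3 states, 0 ε-transitions
  (z·x)* = 5 states, 4 ε-transitions
  (z·x)*·z = 6 states, 4 ε-transitions
  ((z·x)*·z)* = 8 states, 8 ε-transitions
  z·((z·x)*·z)* = 9 states, 8 ε-transitions

9, 8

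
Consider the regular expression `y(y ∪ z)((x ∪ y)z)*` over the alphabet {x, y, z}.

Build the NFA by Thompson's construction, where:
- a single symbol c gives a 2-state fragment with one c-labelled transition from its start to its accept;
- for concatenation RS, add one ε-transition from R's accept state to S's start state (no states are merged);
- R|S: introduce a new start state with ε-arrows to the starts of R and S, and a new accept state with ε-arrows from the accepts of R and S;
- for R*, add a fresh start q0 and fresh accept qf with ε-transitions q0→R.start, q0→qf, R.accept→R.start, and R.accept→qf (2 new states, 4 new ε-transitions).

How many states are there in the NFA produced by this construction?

Per subexpression:
Each of the 6 symbol leaves contributes a 2-state fragment.
  y ∪ z = 6 states
  x ∪ y = 6 states
  (x ∪ y)z = 8 states
  ((x ∪ y)z)* = 10 states
  y(y ∪ z)((x ∪ y)z)* = 18 states

18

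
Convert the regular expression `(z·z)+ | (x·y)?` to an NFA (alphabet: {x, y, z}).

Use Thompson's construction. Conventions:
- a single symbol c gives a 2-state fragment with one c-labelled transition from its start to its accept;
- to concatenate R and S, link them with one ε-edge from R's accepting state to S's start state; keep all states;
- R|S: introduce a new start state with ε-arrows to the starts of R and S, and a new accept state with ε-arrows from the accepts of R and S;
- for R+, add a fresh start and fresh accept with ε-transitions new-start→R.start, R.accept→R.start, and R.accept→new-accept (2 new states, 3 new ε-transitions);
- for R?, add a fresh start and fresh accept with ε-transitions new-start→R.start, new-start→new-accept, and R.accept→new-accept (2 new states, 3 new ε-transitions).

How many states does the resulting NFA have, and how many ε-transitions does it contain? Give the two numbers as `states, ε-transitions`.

14, 12

Recursing over subexpressions:
Each of the 4 symbol leaves contributes 2 states and 0 ε-transitions.
  z·z = 4 states, 1 ε-transition
  (z·z)+ = 6 states, 4 ε-transitions
  x·y = 4 states, 1 ε-transition
  (x·y)? = 6 states, 4 ε-transitions
  (z·z)+ | (x·y)? = 14 states, 12 ε-transitions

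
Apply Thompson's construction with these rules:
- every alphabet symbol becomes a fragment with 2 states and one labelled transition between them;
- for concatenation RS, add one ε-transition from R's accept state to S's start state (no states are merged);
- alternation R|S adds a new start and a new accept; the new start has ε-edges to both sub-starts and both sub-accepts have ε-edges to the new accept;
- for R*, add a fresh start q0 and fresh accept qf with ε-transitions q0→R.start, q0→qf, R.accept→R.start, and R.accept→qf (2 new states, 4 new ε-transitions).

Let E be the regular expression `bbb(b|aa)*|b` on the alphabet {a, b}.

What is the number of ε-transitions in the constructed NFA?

By structural recursion:
Each of the 7 symbol leaves contributes 0 ε-transitions.
  aa — 1 ε-transition
  b|aa — 5 ε-transitions
  (b|aa)* — 9 ε-transitions
  bbb(b|aa)* — 12 ε-transitions
  bbb(b|aa)*|b — 16 ε-transitions

16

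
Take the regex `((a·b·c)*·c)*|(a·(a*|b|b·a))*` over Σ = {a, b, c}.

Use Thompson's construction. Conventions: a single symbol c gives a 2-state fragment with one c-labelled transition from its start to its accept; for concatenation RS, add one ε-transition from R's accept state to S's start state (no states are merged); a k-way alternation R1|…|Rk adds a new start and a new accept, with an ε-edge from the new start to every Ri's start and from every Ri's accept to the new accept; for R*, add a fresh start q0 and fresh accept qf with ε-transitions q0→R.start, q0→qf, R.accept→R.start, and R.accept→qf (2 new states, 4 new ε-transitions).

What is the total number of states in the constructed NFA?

By structural recursion:
Each of the 9 symbol leaves contributes a 2-state fragment.
  a·b·c = 6 states
  (a·b·c)* = 8 states
  (a·b·c)*·c = 10 states
  ((a·b·c)*·c)* = 12 states
  a* = 4 states
  b·a = 4 states
  a*|b|b·a = 12 states
  a·(a*|b|b·a) = 14 states
  (a·(a*|b|b·a))* = 16 states
  ((a·b·c)*·c)*|(a·(a*|b|b·a))* = 30 states

30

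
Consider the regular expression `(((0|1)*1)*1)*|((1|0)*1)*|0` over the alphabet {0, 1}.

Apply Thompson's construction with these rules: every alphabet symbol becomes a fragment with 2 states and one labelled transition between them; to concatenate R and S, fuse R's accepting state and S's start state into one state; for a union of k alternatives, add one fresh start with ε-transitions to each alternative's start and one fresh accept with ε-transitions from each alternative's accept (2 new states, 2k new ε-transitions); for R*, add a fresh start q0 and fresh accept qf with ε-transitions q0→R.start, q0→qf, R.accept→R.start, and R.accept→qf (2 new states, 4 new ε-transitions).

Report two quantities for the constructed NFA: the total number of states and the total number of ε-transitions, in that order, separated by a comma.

Recursing over subexpressions:
Each of the 8 symbol leaves contributes 2 states and 0 ε-transitions.
  0|1 → 6 states, 4 ε-transitions
  (0|1)* → 8 states, 8 ε-transitions
  (0|1)*1 → 9 states, 8 ε-transitions
  ((0|1)*1)* → 11 states, 12 ε-transitions
  ((0|1)*1)*1 → 12 states, 12 ε-transitions
  (((0|1)*1)*1)* → 14 states, 16 ε-transitions
  1|0 → 6 states, 4 ε-transitions
  (1|0)* → 8 states, 8 ε-transitions
  (1|0)*1 → 9 states, 8 ε-transitions
  ((1|0)*1)* → 11 states, 12 ε-transitions
  (((0|1)*1)*1)*|((1|0)*1)*|0 → 29 states, 34 ε-transitions

29, 34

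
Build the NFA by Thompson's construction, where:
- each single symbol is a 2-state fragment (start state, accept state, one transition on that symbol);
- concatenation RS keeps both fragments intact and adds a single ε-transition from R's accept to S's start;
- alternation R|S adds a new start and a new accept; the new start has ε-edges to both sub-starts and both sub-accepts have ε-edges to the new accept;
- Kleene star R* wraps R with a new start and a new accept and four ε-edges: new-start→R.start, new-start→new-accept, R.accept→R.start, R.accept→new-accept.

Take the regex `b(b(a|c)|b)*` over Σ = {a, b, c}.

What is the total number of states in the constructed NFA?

16

Per subexpression:
Each of the 5 symbol leaves contributes a 2-state fragment.
  a|c → 6 states
  b(a|c) → 8 states
  b(a|c)|b → 12 states
  (b(a|c)|b)* → 14 states
  b(b(a|c)|b)* → 16 states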